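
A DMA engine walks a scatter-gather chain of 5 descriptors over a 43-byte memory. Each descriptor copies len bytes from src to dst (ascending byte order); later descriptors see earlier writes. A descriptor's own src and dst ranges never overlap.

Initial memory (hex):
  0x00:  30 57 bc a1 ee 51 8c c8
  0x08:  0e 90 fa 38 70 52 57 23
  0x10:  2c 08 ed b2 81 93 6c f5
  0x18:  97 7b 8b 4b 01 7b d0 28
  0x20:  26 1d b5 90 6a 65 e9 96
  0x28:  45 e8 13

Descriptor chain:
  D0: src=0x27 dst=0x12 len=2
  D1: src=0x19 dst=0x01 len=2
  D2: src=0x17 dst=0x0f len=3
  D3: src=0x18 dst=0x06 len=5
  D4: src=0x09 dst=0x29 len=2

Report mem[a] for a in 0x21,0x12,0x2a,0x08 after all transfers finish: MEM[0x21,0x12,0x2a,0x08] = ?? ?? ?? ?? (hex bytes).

  after D0: wrote 2B at 0x12 = 9645
  after D1: wrote 2B at 0x01 = 7b8b
  after D2: wrote 3B at 0x0f = f5977b
  after D3: wrote 5B at 0x06 = 977b8b4b01
  after D4: wrote 2B at 0x29 = 4b01
query mem[0x21]=0x1d, mem[0x12]=0x96, mem[0x2a]=0x01, mem[0x08]=0x8b

MEM[0x21,0x12,0x2a,0x08] = 1d 96 01 8b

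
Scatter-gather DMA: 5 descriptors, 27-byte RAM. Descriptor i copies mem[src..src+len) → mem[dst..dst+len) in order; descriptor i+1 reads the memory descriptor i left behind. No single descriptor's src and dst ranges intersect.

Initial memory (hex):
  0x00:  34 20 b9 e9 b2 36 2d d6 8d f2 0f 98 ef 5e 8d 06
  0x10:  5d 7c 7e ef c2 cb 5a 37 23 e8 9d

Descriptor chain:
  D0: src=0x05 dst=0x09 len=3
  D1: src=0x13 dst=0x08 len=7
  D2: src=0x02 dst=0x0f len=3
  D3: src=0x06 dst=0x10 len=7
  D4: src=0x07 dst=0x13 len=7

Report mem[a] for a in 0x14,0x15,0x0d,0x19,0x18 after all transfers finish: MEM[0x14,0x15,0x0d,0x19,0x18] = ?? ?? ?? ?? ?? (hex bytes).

D0: mem[0x09..0x0b] <- [36 2d d6]
D1: mem[0x08..0x0e] <- [ef c2 cb 5a 37 23 e8]
D2: mem[0x0f..0x11] <- [b9 e9 b2]
D3: mem[0x10..0x16] <- [2d d6 ef c2 cb 5a 37]
D4: mem[0x13..0x19] <- [d6 ef c2 cb 5a 37 23]
query mem[0x14]=0xef, mem[0x15]=0xc2, mem[0x0d]=0x23, mem[0x19]=0x23, mem[0x18]=0x37

MEM[0x14,0x15,0x0d,0x19,0x18] = ef c2 23 23 37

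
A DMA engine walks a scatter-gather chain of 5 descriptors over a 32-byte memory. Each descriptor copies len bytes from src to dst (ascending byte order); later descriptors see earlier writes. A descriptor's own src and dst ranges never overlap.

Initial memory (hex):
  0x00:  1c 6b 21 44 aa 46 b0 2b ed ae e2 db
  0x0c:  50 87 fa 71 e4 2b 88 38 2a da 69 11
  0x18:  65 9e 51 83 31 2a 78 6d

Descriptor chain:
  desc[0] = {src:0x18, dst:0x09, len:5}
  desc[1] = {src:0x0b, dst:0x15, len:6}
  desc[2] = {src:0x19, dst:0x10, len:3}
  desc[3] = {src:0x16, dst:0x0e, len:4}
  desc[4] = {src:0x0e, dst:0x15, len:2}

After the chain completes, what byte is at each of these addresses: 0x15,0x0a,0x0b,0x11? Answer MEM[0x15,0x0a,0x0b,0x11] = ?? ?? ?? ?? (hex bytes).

MEM[0x15,0x0a,0x0b,0x11] = 83 9e 51 71

#0 dst[0x09+5] := {0x65,0x9e,0x51,0x83,0x31}
#1 dst[0x15+6] := {0x51,0x83,0x31,0xfa,0x71,0xe4}
#2 dst[0x10+3] := {0x71,0xe4,0x83}
#3 dst[0x0e+4] := {0x83,0x31,0xfa,0x71}
#4 dst[0x15+2] := {0x83,0x31}
query mem[0x15]=0x83, mem[0x0a]=0x9e, mem[0x0b]=0x51, mem[0x11]=0x71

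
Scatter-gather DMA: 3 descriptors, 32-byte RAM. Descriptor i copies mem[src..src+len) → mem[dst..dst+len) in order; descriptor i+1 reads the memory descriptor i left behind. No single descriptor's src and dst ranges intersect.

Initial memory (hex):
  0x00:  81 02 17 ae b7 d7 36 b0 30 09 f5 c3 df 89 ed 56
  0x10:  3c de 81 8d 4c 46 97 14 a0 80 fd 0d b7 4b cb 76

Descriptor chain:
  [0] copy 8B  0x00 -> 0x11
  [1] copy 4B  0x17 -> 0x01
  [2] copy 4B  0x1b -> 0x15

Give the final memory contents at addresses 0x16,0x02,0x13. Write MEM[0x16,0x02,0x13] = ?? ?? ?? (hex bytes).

#0 dst[0x11+8] := {0x81,0x02,0x17,0xae,0xb7,0xd7,0x36,0xb0}
#1 dst[0x01+4] := {0x36,0xb0,0x80,0xfd}
#2 dst[0x15+4] := {0x0d,0xb7,0x4b,0xcb}
query mem[0x16]=0xb7, mem[0x02]=0xb0, mem[0x13]=0x17

MEM[0x16,0x02,0x13] = b7 b0 17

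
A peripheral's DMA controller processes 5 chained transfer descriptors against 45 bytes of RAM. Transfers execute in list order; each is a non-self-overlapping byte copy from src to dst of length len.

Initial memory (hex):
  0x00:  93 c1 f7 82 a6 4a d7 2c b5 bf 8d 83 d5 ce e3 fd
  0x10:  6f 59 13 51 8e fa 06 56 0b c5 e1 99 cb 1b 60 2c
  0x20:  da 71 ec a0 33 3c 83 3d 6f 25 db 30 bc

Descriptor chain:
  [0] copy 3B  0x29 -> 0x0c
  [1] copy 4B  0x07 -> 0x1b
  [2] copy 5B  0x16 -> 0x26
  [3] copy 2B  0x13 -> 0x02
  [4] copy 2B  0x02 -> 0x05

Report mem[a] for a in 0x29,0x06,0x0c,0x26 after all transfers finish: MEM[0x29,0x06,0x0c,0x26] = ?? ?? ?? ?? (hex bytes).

D0: mem[0x0c..0x0e] <- [25 db 30]
D1: mem[0x1b..0x1e] <- [2c b5 bf 8d]
D2: mem[0x26..0x2a] <- [06 56 0b c5 e1]
D3: mem[0x02..0x03] <- [51 8e]
D4: mem[0x05..0x06] <- [51 8e]
query mem[0x29]=0xc5, mem[0x06]=0x8e, mem[0x0c]=0x25, mem[0x26]=0x06

MEM[0x29,0x06,0x0c,0x26] = c5 8e 25 06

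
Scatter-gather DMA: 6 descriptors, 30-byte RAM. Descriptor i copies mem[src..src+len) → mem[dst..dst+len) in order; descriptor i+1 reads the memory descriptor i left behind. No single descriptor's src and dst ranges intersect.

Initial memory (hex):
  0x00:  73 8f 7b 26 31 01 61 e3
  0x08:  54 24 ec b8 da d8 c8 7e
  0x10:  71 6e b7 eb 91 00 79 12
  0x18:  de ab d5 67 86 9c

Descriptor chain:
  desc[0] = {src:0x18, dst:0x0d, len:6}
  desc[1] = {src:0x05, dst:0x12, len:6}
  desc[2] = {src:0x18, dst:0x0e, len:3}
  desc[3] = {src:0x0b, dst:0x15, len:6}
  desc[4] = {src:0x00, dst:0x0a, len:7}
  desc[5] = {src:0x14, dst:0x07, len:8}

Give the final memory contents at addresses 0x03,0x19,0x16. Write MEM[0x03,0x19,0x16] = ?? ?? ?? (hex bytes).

MEM[0x03,0x19,0x16] = 26 ab da

D0: mem[0x0d..0x12] <- [de ab d5 67 86 9c]
D1: mem[0x12..0x17] <- [01 61 e3 54 24 ec]
D2: mem[0x0e..0x10] <- [de ab d5]
D3: mem[0x15..0x1a] <- [b8 da de de ab d5]
D4: mem[0x0a..0x10] <- [73 8f 7b 26 31 01 61]
D5: mem[0x07..0x0e] <- [e3 b8 da de de ab d5 67]
query mem[0x03]=0x26, mem[0x19]=0xab, mem[0x16]=0xda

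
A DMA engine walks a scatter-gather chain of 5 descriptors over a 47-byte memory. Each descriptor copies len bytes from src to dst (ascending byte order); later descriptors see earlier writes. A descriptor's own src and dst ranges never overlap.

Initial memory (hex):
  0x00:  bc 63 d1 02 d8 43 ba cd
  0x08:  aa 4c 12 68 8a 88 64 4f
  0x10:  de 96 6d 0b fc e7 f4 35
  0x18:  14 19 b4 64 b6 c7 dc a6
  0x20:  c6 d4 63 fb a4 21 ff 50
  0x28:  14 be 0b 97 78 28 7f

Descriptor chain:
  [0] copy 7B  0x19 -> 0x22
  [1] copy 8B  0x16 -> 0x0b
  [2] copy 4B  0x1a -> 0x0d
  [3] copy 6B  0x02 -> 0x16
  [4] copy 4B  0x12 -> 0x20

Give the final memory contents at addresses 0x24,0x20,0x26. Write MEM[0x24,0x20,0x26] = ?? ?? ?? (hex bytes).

  after D0: wrote 7B at 0x22 = 19b464b6c7dca6
  after D1: wrote 8B at 0x0b = f4351419b464b6c7
  after D2: wrote 4B at 0x0d = b464b6c7
  after D3: wrote 6B at 0x16 = d102d843bacd
  after D4: wrote 4B at 0x20 = c70bfce7
query mem[0x24]=0x64, mem[0x20]=0xc7, mem[0x26]=0xc7

MEM[0x24,0x20,0x26] = 64 c7 c7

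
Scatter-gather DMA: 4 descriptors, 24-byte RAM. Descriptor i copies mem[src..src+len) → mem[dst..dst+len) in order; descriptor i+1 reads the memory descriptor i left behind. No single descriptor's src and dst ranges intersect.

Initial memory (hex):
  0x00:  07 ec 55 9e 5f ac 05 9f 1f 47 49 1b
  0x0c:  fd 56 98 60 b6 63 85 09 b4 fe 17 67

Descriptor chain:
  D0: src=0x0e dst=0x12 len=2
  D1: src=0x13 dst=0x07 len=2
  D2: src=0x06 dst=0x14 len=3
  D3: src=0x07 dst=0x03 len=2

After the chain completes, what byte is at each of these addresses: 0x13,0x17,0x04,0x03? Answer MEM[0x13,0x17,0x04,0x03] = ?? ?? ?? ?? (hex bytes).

MEM[0x13,0x17,0x04,0x03] = 60 67 b4 60

[0] 0x0e->0x12 len=2 : 98 60
[1] 0x13->0x07 len=2 : 60 b4
[2] 0x06->0x14 len=3 : 05 60 b4
[3] 0x07->0x03 len=2 : 60 b4
query mem[0x13]=0x60, mem[0x17]=0x67, mem[0x04]=0xb4, mem[0x03]=0x60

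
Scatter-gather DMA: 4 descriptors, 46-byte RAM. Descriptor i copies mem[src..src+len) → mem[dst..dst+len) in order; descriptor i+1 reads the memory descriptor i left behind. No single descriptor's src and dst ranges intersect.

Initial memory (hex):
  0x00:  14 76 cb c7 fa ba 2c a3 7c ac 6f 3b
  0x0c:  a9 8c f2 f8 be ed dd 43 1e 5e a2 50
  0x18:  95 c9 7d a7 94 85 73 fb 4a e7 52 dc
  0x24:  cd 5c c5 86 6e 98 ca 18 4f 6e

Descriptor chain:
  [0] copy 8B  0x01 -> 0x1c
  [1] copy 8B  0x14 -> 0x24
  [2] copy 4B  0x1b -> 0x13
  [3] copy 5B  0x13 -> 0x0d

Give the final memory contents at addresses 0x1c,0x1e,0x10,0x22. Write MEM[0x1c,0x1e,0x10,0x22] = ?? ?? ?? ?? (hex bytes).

  after D0: wrote 8B at 0x1c = 76cbc7faba2ca37c
  after D1: wrote 8B at 0x24 = 1e5ea25095c97da7
  after D2: wrote 4B at 0x13 = a776cbc7
  after D3: wrote 5B at 0x0d = a776cbc750
query mem[0x1c]=0x76, mem[0x1e]=0xc7, mem[0x10]=0xc7, mem[0x22]=0xa3

MEM[0x1c,0x1e,0x10,0x22] = 76 c7 c7 a3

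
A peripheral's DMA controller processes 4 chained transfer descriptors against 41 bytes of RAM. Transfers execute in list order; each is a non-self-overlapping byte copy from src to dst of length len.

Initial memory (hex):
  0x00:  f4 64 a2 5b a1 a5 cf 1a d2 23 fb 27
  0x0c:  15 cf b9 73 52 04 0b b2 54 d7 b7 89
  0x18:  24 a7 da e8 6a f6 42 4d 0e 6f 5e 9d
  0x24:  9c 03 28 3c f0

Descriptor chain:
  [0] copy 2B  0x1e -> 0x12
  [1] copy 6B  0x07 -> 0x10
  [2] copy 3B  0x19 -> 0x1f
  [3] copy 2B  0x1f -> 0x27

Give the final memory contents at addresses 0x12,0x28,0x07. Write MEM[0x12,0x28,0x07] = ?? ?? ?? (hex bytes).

MEM[0x12,0x28,0x07] = 23 da 1a

#0 dst[0x12+2] := {0x42,0x4d}
#1 dst[0x10+6] := {0x1a,0xd2,0x23,0xfb,0x27,0x15}
#2 dst[0x1f+3] := {0xa7,0xda,0xe8}
#3 dst[0x27+2] := {0xa7,0xda}
query mem[0x12]=0x23, mem[0x28]=0xda, mem[0x07]=0x1a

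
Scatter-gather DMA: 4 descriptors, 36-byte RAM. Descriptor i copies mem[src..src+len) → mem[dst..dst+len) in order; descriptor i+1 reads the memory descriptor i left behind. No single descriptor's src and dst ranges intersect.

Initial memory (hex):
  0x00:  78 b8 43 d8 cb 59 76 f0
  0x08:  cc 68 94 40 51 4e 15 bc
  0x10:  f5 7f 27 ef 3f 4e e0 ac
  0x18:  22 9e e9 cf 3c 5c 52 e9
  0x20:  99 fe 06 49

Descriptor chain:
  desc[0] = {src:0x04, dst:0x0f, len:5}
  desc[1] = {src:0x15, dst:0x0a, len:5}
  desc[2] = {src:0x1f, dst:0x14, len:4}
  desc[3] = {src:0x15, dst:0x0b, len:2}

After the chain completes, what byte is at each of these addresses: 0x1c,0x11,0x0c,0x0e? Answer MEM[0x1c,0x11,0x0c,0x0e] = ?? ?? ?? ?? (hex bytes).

MEM[0x1c,0x11,0x0c,0x0e] = 3c 76 fe 9e

[0] 0x04->0x0f len=5 : cb 59 76 f0 cc
[1] 0x15->0x0a len=5 : 4e e0 ac 22 9e
[2] 0x1f->0x14 len=4 : e9 99 fe 06
[3] 0x15->0x0b len=2 : 99 fe
query mem[0x1c]=0x3c, mem[0x11]=0x76, mem[0x0c]=0xfe, mem[0x0e]=0x9e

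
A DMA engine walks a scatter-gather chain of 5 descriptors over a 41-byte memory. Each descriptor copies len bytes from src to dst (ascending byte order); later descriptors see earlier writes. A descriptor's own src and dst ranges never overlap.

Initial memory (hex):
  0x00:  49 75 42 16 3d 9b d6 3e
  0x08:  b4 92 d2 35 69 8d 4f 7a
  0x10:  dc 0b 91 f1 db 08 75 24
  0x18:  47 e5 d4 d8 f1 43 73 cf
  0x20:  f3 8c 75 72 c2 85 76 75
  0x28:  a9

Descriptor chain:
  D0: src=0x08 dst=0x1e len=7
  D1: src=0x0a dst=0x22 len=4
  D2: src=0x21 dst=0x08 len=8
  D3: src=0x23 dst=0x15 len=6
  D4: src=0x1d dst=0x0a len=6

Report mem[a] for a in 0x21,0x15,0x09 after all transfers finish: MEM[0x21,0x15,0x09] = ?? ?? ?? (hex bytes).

MEM[0x21,0x15,0x09] = 35 35 d2

  after D0: wrote 7B at 0x1e = b492d235698d4f
  after D1: wrote 4B at 0x22 = d235698d
  after D2: wrote 8B at 0x08 = 35d235698d7675a9
  after D3: wrote 6B at 0x15 = 35698d7675a9
  after D4: wrote 6B at 0x0a = 43b492d235d2
query mem[0x21]=0x35, mem[0x15]=0x35, mem[0x09]=0xd2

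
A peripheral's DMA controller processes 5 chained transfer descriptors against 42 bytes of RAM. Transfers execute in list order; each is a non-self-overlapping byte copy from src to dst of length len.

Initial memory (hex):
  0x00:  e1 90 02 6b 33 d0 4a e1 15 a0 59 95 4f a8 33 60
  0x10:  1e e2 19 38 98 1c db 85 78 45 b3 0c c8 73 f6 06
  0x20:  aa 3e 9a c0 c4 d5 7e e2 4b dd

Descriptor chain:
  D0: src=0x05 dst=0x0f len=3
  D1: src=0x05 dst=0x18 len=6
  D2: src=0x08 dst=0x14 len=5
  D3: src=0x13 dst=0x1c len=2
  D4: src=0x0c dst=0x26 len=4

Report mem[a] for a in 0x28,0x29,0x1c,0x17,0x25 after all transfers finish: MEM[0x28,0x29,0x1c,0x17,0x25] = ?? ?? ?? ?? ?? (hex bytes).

MEM[0x28,0x29,0x1c,0x17,0x25] = 33 d0 38 95 d5

D0: mem[0x0f..0x11] <- [d0 4a e1]
D1: mem[0x18..0x1d] <- [d0 4a e1 15 a0 59]
D2: mem[0x14..0x18] <- [15 a0 59 95 4f]
D3: mem[0x1c..0x1d] <- [38 15]
D4: mem[0x26..0x29] <- [4f a8 33 d0]
query mem[0x28]=0x33, mem[0x29]=0xd0, mem[0x1c]=0x38, mem[0x17]=0x95, mem[0x25]=0xd5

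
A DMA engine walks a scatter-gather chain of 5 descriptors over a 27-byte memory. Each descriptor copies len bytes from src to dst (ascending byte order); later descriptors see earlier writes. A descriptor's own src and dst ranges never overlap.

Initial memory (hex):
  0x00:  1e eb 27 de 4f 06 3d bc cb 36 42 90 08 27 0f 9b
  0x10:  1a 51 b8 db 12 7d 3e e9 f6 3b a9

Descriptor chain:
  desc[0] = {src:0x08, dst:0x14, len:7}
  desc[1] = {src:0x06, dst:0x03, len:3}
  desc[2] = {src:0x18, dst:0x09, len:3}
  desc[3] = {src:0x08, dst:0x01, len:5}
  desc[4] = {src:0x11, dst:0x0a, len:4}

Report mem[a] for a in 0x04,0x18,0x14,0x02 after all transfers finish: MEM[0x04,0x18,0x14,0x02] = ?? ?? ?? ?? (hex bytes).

MEM[0x04,0x18,0x14,0x02] = 0f 08 cb 08

  after D0: wrote 7B at 0x14 = cb36429008270f
  after D1: wrote 3B at 0x03 = 3dbccb
  after D2: wrote 3B at 0x09 = 08270f
  after D3: wrote 5B at 0x01 = cb08270f08
  after D4: wrote 4B at 0x0a = 51b8dbcb
query mem[0x04]=0x0f, mem[0x18]=0x08, mem[0x14]=0xcb, mem[0x02]=0x08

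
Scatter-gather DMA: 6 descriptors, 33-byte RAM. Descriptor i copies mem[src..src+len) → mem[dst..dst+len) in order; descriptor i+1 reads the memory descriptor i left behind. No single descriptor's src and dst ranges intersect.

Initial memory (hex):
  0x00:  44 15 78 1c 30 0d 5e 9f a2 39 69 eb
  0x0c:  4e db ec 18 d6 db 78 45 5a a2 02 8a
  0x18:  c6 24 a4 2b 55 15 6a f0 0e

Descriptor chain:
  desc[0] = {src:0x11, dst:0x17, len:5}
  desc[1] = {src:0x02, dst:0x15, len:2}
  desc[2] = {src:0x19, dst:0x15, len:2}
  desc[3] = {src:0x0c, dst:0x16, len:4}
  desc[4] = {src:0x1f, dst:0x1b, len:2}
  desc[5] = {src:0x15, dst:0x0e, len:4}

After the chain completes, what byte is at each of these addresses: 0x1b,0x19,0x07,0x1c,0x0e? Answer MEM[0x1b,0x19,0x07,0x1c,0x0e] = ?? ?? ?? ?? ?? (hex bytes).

MEM[0x1b,0x19,0x07,0x1c,0x0e] = f0 18 9f 0e 45

#0 dst[0x17+5] := {0xdb,0x78,0x45,0x5a,0xa2}
#1 dst[0x15+2] := {0x78,0x1c}
#2 dst[0x15+2] := {0x45,0x5a}
#3 dst[0x16+4] := {0x4e,0xdb,0xec,0x18}
#4 dst[0x1b+2] := {0xf0,0x0e}
#5 dst[0x0e+4] := {0x45,0x4e,0xdb,0xec}
query mem[0x1b]=0xf0, mem[0x19]=0x18, mem[0x07]=0x9f, mem[0x1c]=0x0e, mem[0x0e]=0x45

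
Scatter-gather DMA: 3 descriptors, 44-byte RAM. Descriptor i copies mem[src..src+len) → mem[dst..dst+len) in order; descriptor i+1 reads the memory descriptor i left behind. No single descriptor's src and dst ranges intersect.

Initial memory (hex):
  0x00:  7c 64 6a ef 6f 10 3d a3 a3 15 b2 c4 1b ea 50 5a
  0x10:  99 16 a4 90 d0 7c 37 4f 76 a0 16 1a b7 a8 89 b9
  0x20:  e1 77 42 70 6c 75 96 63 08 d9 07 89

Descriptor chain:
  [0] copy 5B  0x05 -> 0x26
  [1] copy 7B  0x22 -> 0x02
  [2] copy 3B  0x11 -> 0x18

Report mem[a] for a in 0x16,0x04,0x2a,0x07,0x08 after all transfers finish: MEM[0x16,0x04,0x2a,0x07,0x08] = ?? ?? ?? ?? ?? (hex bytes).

MEM[0x16,0x04,0x2a,0x07,0x08] = 37 6c 15 3d a3

#0 dst[0x26+5] := {0x10,0x3d,0xa3,0xa3,0x15}
#1 dst[0x02+7] := {0x42,0x70,0x6c,0x75,0x10,0x3d,0xa3}
#2 dst[0x18+3] := {0x16,0xa4,0x90}
query mem[0x16]=0x37, mem[0x04]=0x6c, mem[0x2a]=0x15, mem[0x07]=0x3d, mem[0x08]=0xa3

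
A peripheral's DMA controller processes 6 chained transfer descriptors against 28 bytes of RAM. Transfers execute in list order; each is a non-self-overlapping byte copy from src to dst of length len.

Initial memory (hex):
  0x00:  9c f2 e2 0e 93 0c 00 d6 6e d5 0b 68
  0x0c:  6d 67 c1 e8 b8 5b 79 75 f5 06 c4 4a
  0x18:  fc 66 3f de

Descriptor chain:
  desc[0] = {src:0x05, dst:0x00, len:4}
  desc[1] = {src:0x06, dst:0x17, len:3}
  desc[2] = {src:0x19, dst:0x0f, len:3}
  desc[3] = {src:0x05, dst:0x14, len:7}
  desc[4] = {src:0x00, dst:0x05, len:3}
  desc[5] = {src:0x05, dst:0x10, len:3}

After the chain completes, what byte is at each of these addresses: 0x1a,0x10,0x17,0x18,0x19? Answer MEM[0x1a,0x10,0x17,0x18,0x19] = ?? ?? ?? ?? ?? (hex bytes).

#0 dst[0x00+4] := {0x0c,0x00,0xd6,0x6e}
#1 dst[0x17+3] := {0x00,0xd6,0x6e}
#2 dst[0x0f+3] := {0x6e,0x3f,0xde}
#3 dst[0x14+7] := {0x0c,0x00,0xd6,0x6e,0xd5,0x0b,0x68}
#4 dst[0x05+3] := {0x0c,0x00,0xd6}
#5 dst[0x10+3] := {0x0c,0x00,0xd6}
query mem[0x1a]=0x68, mem[0x10]=0x0c, mem[0x17]=0x6e, mem[0x18]=0xd5, mem[0x19]=0x0b

MEM[0x1a,0x10,0x17,0x18,0x19] = 68 0c 6e d5 0b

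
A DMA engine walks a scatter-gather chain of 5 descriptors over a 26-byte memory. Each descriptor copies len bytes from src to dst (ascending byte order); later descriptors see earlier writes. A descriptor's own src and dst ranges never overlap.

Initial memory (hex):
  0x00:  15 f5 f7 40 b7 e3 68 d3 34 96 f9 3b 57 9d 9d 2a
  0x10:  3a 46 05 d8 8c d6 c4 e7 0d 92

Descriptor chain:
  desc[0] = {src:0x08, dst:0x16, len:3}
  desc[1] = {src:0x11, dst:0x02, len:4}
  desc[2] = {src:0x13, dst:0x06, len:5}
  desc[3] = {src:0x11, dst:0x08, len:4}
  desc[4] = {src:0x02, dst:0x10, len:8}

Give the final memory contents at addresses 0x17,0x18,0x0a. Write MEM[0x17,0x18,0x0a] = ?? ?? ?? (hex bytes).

MEM[0x17,0x18,0x0a] = 05 f9 d8

  after D0: wrote 3B at 0x16 = 3496f9
  after D1: wrote 4B at 0x02 = 4605d88c
  after D2: wrote 5B at 0x06 = d88cd63496
  after D3: wrote 4B at 0x08 = 4605d88c
  after D4: wrote 8B at 0x10 = 4605d88cd88c4605
query mem[0x17]=0x05, mem[0x18]=0xf9, mem[0x0a]=0xd8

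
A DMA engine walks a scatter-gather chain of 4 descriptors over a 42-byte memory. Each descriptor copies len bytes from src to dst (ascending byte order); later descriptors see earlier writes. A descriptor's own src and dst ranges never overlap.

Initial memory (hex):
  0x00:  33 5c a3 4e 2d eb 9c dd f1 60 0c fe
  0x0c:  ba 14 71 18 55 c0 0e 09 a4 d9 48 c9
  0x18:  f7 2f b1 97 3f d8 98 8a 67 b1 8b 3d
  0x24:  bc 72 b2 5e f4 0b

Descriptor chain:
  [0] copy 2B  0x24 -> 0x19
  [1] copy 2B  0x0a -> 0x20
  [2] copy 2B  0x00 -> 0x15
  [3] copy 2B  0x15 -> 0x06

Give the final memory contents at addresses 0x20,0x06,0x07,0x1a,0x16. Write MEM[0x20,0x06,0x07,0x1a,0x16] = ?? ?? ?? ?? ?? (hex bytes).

MEM[0x20,0x06,0x07,0x1a,0x16] = 0c 33 5c 72 5c

D0: mem[0x19..0x1a] <- [bc 72]
D1: mem[0x20..0x21] <- [0c fe]
D2: mem[0x15..0x16] <- [33 5c]
D3: mem[0x06..0x07] <- [33 5c]
query mem[0x20]=0x0c, mem[0x06]=0x33, mem[0x07]=0x5c, mem[0x1a]=0x72, mem[0x16]=0x5c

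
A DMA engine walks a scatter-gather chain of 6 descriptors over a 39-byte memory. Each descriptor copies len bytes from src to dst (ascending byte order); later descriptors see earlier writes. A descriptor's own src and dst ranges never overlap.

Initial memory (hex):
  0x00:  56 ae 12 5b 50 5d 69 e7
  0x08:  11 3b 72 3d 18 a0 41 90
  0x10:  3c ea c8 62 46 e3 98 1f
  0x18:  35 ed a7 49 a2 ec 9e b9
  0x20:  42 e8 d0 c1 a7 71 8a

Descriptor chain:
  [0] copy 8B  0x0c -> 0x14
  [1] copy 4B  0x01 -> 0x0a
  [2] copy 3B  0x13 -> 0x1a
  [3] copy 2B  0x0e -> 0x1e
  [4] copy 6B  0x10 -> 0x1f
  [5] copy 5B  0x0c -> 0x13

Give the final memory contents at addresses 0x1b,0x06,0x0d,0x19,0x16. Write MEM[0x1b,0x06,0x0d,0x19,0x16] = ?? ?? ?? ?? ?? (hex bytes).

MEM[0x1b,0x06,0x0d,0x19,0x16] = 18 69 50 ea 90

#0 dst[0x14+8] := {0x18,0xa0,0x41,0x90,0x3c,0xea,0xc8,0x62}
#1 dst[0x0a+4] := {0xae,0x12,0x5b,0x50}
#2 dst[0x1a+3] := {0x62,0x18,0xa0}
#3 dst[0x1e+2] := {0x41,0x90}
#4 dst[0x1f+6] := {0x3c,0xea,0xc8,0x62,0x18,0xa0}
#5 dst[0x13+5] := {0x5b,0x50,0x41,0x90,0x3c}
query mem[0x1b]=0x18, mem[0x06]=0x69, mem[0x0d]=0x50, mem[0x19]=0xea, mem[0x16]=0x90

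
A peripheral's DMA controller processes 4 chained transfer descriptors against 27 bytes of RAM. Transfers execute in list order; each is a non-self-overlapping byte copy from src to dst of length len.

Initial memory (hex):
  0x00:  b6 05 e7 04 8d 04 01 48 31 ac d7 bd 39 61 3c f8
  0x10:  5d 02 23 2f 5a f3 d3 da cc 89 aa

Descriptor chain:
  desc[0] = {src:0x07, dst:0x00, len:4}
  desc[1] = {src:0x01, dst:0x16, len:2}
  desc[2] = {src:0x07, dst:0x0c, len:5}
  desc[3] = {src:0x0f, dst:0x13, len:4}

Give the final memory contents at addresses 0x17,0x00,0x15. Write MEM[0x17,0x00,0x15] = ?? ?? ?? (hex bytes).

MEM[0x17,0x00,0x15] = ac 48 02

  after D0: wrote 4B at 0x00 = 4831acd7
  after D1: wrote 2B at 0x16 = 31ac
  after D2: wrote 5B at 0x0c = 4831acd7bd
  after D3: wrote 4B at 0x13 = d7bd0223
query mem[0x17]=0xac, mem[0x00]=0x48, mem[0x15]=0x02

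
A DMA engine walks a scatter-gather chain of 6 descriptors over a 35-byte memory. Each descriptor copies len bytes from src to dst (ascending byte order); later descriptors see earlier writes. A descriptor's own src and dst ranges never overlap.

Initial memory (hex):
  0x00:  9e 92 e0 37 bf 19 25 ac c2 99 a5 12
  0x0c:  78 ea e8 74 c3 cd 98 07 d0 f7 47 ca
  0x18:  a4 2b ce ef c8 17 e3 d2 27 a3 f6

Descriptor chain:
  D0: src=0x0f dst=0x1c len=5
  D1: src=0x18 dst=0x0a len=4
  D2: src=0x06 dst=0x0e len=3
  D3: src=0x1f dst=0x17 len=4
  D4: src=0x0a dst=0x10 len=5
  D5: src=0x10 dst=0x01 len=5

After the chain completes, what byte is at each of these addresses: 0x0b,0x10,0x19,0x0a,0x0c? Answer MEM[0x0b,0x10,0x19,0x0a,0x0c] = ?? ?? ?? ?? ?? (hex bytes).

MEM[0x0b,0x10,0x19,0x0a,0x0c] = 2b a4 a3 a4 ce

[0] 0x0f->0x1c len=5 : 74 c3 cd 98 07
[1] 0x18->0x0a len=4 : a4 2b ce ef
[2] 0x06->0x0e len=3 : 25 ac c2
[3] 0x1f->0x17 len=4 : 98 07 a3 f6
[4] 0x0a->0x10 len=5 : a4 2b ce ef 25
[5] 0x10->0x01 len=5 : a4 2b ce ef 25
query mem[0x0b]=0x2b, mem[0x10]=0xa4, mem[0x19]=0xa3, mem[0x0a]=0xa4, mem[0x0c]=0xce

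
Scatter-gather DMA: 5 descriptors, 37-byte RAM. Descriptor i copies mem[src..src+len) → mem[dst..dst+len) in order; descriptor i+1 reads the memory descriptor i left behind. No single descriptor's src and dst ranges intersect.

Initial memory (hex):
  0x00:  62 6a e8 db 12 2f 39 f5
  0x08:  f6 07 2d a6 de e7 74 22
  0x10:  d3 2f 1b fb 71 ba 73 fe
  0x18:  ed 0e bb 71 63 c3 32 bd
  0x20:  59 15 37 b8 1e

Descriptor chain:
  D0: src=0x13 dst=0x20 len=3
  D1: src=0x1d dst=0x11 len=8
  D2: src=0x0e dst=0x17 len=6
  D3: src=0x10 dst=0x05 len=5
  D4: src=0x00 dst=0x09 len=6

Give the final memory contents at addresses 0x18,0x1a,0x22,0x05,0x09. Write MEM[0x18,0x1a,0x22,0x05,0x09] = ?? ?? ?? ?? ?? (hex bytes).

MEM[0x18,0x1a,0x22,0x05,0x09] = 22 c3 ba d3 62

D0: mem[0x20..0x22] <- [fb 71 ba]
D1: mem[0x11..0x18] <- [c3 32 bd fb 71 ba b8 1e]
D2: mem[0x17..0x1c] <- [74 22 d3 c3 32 bd]
D3: mem[0x05..0x09] <- [d3 c3 32 bd fb]
D4: mem[0x09..0x0e] <- [62 6a e8 db 12 d3]
query mem[0x18]=0x22, mem[0x1a]=0xc3, mem[0x22]=0xba, mem[0x05]=0xd3, mem[0x09]=0x62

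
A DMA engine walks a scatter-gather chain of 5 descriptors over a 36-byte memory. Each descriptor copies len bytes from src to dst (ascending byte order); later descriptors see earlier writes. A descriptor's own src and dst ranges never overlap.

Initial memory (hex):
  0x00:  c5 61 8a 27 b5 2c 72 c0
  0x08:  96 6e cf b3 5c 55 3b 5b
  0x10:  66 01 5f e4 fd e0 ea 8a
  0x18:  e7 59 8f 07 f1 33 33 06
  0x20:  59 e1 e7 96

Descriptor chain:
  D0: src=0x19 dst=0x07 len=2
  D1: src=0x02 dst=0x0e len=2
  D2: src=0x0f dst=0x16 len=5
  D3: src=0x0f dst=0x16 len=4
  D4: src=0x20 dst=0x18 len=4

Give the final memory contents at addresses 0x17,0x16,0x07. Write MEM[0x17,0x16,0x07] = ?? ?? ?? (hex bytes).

MEM[0x17,0x16,0x07] = 66 27 59

[0] 0x19->0x07 len=2 : 59 8f
[1] 0x02->0x0e len=2 : 8a 27
[2] 0x0f->0x16 len=5 : 27 66 01 5f e4
[3] 0x0f->0x16 len=4 : 27 66 01 5f
[4] 0x20->0x18 len=4 : 59 e1 e7 96
query mem[0x17]=0x66, mem[0x16]=0x27, mem[0x07]=0x59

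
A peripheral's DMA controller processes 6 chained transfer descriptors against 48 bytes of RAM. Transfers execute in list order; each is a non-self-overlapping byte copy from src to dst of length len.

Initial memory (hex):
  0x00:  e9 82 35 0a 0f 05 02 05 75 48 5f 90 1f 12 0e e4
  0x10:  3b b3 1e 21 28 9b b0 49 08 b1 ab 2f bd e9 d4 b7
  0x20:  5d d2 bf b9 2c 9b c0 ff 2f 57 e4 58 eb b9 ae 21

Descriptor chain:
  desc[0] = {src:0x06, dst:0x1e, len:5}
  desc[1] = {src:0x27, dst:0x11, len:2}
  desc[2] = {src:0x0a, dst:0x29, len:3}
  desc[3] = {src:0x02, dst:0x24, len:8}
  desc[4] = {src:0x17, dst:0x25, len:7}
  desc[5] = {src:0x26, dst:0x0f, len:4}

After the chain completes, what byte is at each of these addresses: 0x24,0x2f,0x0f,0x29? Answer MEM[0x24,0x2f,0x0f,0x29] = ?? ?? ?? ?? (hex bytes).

[0] 0x06->0x1e len=5 : 02 05 75 48 5f
[1] 0x27->0x11 len=2 : ff 2f
[2] 0x0a->0x29 len=3 : 5f 90 1f
[3] 0x02->0x24 len=8 : 35 0a 0f 05 02 05 75 48
[4] 0x17->0x25 len=7 : 49 08 b1 ab 2f bd e9
[5] 0x26->0x0f len=4 : 08 b1 ab 2f
query mem[0x24]=0x35, mem[0x2f]=0x21, mem[0x0f]=0x08, mem[0x29]=0x2f

MEM[0x24,0x2f,0x0f,0x29] = 35 21 08 2f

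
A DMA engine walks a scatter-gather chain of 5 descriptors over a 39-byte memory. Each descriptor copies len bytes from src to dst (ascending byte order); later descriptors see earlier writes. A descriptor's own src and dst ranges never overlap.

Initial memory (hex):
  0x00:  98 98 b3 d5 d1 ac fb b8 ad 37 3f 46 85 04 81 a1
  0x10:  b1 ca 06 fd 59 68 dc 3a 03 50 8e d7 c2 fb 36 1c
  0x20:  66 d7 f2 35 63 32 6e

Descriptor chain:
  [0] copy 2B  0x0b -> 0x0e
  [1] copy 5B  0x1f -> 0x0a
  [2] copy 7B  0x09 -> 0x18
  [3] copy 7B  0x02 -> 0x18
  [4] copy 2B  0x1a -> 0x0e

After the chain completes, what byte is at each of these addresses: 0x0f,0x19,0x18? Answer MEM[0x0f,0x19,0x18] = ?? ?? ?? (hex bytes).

MEM[0x0f,0x19,0x18] = ac d5 b3

  after D0: wrote 2B at 0x0e = 4685
  after D1: wrote 5B at 0x0a = 1c66d7f235
  after D2: wrote 7B at 0x18 = 371c66d7f23585
  after D3: wrote 7B at 0x18 = b3d5d1acfbb8ad
  after D4: wrote 2B at 0x0e = d1ac
query mem[0x0f]=0xac, mem[0x19]=0xd5, mem[0x18]=0xb3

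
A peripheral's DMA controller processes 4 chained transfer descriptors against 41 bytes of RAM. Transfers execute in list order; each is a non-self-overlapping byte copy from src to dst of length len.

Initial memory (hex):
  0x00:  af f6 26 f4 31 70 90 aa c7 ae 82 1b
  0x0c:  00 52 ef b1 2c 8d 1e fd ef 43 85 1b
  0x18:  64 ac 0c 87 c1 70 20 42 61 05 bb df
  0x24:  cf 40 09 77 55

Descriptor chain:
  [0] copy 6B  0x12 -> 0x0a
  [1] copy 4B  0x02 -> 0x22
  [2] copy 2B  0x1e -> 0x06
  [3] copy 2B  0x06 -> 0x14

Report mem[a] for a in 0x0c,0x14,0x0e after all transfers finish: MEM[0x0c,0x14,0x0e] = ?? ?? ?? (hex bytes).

[0] 0x12->0x0a len=6 : 1e fd ef 43 85 1b
[1] 0x02->0x22 len=4 : 26 f4 31 70
[2] 0x1e->0x06 len=2 : 20 42
[3] 0x06->0x14 len=2 : 20 42
query mem[0x0c]=0xef, mem[0x14]=0x20, mem[0x0e]=0x85

MEM[0x0c,0x14,0x0e] = ef 20 85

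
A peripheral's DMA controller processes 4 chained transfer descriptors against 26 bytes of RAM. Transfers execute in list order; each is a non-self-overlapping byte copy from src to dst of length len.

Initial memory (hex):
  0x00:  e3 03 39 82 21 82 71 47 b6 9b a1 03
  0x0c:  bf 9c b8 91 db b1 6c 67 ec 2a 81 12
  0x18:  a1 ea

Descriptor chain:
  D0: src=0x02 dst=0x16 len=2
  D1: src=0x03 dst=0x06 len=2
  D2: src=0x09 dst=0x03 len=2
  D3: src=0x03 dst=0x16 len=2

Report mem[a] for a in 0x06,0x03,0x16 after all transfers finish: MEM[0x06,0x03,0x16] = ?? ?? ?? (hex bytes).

MEM[0x06,0x03,0x16] = 82 9b 9b

D0: mem[0x16..0x17] <- [39 82]
D1: mem[0x06..0x07] <- [82 21]
D2: mem[0x03..0x04] <- [9b a1]
D3: mem[0x16..0x17] <- [9b a1]
query mem[0x06]=0x82, mem[0x03]=0x9b, mem[0x16]=0x9b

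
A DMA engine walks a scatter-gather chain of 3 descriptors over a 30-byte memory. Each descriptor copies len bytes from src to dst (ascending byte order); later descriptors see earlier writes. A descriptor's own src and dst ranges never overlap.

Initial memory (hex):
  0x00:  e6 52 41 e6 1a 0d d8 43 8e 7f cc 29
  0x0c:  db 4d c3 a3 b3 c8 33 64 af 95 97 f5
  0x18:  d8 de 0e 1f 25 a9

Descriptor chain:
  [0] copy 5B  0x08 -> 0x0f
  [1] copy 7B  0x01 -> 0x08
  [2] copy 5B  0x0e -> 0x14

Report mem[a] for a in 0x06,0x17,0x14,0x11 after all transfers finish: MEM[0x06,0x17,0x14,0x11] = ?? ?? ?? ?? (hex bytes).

  after D0: wrote 5B at 0x0f = 8e7fcc29db
  after D1: wrote 7B at 0x08 = 5241e61a0dd843
  after D2: wrote 5B at 0x14 = 438e7fcc29
query mem[0x06]=0xd8, mem[0x17]=0xcc, mem[0x14]=0x43, mem[0x11]=0xcc

MEM[0x06,0x17,0x14,0x11] = d8 cc 43 cc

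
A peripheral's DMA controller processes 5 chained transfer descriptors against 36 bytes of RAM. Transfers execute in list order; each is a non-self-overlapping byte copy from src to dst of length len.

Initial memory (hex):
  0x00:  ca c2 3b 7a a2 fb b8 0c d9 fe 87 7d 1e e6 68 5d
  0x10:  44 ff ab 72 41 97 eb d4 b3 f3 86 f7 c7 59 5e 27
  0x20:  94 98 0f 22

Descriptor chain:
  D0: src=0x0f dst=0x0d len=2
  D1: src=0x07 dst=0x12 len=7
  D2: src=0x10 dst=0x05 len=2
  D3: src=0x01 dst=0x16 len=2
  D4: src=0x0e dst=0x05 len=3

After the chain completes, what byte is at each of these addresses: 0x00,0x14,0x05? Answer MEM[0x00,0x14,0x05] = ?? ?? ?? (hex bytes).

#0 dst[0x0d+2] := {0x5d,0x44}
#1 dst[0x12+7] := {0x0c,0xd9,0xfe,0x87,0x7d,0x1e,0x5d}
#2 dst[0x05+2] := {0x44,0xff}
#3 dst[0x16+2] := {0xc2,0x3b}
#4 dst[0x05+3] := {0x44,0x5d,0x44}
query mem[0x00]=0xca, mem[0x14]=0xfe, mem[0x05]=0x44

MEM[0x00,0x14,0x05] = ca fe 44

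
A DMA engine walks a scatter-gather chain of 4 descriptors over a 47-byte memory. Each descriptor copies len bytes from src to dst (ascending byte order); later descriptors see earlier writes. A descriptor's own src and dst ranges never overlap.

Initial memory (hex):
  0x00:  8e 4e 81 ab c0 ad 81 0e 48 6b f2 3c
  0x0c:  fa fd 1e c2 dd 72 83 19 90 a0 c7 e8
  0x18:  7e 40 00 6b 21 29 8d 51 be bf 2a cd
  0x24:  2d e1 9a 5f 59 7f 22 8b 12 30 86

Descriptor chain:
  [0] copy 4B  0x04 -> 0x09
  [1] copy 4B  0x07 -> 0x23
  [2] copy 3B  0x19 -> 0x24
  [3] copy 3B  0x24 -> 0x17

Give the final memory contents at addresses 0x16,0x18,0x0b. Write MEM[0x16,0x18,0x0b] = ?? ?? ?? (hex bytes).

  after D0: wrote 4B at 0x09 = c0ad810e
  after D1: wrote 4B at 0x23 = 0e48c0ad
  after D2: wrote 3B at 0x24 = 40006b
  after D3: wrote 3B at 0x17 = 40006b
query mem[0x16]=0xc7, mem[0x18]=0x00, mem[0x0b]=0x81

MEM[0x16,0x18,0x0b] = c7 00 81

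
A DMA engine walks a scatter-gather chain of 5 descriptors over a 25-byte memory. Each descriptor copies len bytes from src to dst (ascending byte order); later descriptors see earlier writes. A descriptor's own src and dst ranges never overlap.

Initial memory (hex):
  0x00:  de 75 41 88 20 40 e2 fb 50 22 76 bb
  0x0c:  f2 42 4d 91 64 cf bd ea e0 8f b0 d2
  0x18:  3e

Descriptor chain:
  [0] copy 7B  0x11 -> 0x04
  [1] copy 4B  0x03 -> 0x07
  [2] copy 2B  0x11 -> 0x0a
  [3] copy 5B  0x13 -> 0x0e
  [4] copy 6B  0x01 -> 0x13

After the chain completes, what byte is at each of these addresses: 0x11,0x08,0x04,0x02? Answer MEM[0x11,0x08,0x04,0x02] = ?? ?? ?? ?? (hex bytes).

MEM[0x11,0x08,0x04,0x02] = b0 cf cf 41

[0] 0x11->0x04 len=7 : cf bd ea e0 8f b0 d2
[1] 0x03->0x07 len=4 : 88 cf bd ea
[2] 0x11->0x0a len=2 : cf bd
[3] 0x13->0x0e len=5 : ea e0 8f b0 d2
[4] 0x01->0x13 len=6 : 75 41 88 cf bd ea
query mem[0x11]=0xb0, mem[0x08]=0xcf, mem[0x04]=0xcf, mem[0x02]=0x41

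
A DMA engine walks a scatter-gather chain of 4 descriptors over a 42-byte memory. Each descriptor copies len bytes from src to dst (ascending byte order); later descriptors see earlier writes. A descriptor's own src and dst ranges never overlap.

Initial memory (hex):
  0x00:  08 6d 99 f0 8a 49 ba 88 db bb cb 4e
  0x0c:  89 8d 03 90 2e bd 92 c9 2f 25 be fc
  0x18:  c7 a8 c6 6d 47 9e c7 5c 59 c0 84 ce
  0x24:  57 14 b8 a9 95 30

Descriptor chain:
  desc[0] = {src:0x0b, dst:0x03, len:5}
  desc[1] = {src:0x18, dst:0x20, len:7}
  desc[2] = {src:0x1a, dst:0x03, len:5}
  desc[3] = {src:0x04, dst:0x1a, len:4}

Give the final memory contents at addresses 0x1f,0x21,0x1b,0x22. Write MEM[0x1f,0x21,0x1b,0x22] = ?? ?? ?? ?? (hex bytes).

MEM[0x1f,0x21,0x1b,0x22] = 5c a8 47 c6

D0: mem[0x03..0x07] <- [4e 89 8d 03 90]
D1: mem[0x20..0x26] <- [c7 a8 c6 6d 47 9e c7]
D2: mem[0x03..0x07] <- [c6 6d 47 9e c7]
D3: mem[0x1a..0x1d] <- [6d 47 9e c7]
query mem[0x1f]=0x5c, mem[0x21]=0xa8, mem[0x1b]=0x47, mem[0x22]=0xc6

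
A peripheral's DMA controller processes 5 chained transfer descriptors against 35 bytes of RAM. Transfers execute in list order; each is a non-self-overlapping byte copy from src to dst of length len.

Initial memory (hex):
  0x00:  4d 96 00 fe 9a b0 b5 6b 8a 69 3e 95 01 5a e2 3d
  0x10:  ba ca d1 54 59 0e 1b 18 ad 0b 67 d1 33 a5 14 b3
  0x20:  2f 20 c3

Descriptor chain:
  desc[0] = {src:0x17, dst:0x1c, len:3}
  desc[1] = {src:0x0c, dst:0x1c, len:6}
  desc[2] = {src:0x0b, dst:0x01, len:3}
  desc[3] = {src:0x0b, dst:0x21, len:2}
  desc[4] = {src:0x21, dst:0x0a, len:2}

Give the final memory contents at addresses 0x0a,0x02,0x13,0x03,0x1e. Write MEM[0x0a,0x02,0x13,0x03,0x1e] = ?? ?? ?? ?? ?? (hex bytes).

MEM[0x0a,0x02,0x13,0x03,0x1e] = 95 01 54 5a e2

  after D0: wrote 3B at 0x1c = 18ad0b
  after D1: wrote 6B at 0x1c = 015ae23dbaca
  after D2: wrote 3B at 0x01 = 95015a
  after D3: wrote 2B at 0x21 = 9501
  after D4: wrote 2B at 0x0a = 9501
query mem[0x0a]=0x95, mem[0x02]=0x01, mem[0x13]=0x54, mem[0x03]=0x5a, mem[0x1e]=0xe2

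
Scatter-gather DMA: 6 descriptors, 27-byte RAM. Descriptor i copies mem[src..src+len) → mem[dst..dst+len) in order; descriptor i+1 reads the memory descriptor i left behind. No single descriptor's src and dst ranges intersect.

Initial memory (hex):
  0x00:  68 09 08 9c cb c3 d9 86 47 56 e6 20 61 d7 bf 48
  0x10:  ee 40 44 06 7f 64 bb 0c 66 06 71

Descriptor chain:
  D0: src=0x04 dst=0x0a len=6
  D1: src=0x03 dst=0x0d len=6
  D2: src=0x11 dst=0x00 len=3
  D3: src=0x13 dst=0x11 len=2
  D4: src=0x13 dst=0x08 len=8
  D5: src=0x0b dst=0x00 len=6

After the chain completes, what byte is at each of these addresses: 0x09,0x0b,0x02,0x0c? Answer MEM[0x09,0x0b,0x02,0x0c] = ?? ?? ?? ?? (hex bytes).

D0: mem[0x0a..0x0f] <- [cb c3 d9 86 47 56]
D1: mem[0x0d..0x12] <- [9c cb c3 d9 86 47]
D2: mem[0x00..0x02] <- [86 47 06]
D3: mem[0x11..0x12] <- [06 7f]
D4: mem[0x08..0x0f] <- [06 7f 64 bb 0c 66 06 71]
D5: mem[0x00..0x05] <- [bb 0c 66 06 71 d9]
query mem[0x09]=0x7f, mem[0x0b]=0xbb, mem[0x02]=0x66, mem[0x0c]=0x0c

MEM[0x09,0x0b,0x02,0x0c] = 7f bb 66 0c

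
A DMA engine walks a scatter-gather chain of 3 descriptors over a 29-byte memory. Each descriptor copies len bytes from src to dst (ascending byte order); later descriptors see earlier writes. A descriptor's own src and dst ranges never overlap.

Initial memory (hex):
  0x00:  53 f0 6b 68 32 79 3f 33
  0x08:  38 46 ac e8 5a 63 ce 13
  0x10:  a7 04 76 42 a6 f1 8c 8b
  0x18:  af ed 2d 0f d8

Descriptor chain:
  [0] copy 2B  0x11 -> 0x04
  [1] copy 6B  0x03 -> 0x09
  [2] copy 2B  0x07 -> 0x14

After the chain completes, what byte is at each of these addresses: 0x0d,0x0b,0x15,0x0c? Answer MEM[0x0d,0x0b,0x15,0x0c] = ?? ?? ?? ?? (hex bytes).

MEM[0x0d,0x0b,0x15,0x0c] = 33 76 38 3f

[0] 0x11->0x04 len=2 : 04 76
[1] 0x03->0x09 len=6 : 68 04 76 3f 33 38
[2] 0x07->0x14 len=2 : 33 38
query mem[0x0d]=0x33, mem[0x0b]=0x76, mem[0x15]=0x38, mem[0x0c]=0x3f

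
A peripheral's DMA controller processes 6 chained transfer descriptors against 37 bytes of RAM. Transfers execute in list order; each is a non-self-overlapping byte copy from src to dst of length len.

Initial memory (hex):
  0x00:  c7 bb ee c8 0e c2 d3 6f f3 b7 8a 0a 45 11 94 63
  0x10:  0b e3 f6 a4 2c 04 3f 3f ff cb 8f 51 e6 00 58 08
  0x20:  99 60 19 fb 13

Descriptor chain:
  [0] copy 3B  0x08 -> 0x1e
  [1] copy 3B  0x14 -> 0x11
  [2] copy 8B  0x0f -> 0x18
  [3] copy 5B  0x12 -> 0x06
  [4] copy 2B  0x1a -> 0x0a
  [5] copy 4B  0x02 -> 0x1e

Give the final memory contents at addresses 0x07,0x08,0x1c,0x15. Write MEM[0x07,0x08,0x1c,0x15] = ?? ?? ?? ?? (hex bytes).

MEM[0x07,0x08,0x1c,0x15] = 3f 2c 3f 04

D0: mem[0x1e..0x20] <- [f3 b7 8a]
D1: mem[0x11..0x13] <- [2c 04 3f]
D2: mem[0x18..0x1f] <- [63 0b 2c 04 3f 2c 04 3f]
D3: mem[0x06..0x0a] <- [04 3f 2c 04 3f]
D4: mem[0x0a..0x0b] <- [2c 04]
D5: mem[0x1e..0x21] <- [ee c8 0e c2]
query mem[0x07]=0x3f, mem[0x08]=0x2c, mem[0x1c]=0x3f, mem[0x15]=0x04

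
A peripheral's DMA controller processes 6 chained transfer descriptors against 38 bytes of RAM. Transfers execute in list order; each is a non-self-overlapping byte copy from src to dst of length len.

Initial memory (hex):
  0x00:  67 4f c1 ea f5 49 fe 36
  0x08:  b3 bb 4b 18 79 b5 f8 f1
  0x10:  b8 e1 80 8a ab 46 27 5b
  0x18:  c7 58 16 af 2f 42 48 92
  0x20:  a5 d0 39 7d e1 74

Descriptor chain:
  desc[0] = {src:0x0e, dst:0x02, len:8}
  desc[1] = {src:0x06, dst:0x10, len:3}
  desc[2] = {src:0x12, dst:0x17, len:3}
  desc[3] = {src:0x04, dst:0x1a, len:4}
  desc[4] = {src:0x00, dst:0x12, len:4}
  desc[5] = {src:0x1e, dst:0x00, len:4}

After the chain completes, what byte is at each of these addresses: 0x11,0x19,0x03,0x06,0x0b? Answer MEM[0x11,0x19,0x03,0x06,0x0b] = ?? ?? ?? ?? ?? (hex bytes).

MEM[0x11,0x19,0x03,0x06,0x0b] = 8a ab d0 80 18

D0: mem[0x02..0x09] <- [f8 f1 b8 e1 80 8a ab 46]
D1: mem[0x10..0x12] <- [80 8a ab]
D2: mem[0x17..0x19] <- [ab 8a ab]
D3: mem[0x1a..0x1d] <- [b8 e1 80 8a]
D4: mem[0x12..0x15] <- [67 4f f8 f1]
D5: mem[0x00..0x03] <- [48 92 a5 d0]
query mem[0x11]=0x8a, mem[0x19]=0xab, mem[0x03]=0xd0, mem[0x06]=0x80, mem[0x0b]=0x18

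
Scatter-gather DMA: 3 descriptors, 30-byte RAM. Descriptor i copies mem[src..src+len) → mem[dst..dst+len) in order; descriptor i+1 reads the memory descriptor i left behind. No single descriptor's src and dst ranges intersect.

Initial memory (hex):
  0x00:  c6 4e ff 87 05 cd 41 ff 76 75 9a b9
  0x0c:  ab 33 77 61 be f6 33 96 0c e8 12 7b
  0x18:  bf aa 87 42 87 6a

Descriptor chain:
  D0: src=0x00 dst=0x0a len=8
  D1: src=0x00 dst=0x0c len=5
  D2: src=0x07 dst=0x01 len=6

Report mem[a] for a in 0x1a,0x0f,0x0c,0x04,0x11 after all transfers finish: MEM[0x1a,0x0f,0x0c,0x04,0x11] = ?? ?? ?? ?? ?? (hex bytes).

MEM[0x1a,0x0f,0x0c,0x04,0x11] = 87 87 c6 c6 ff

#0 dst[0x0a+8] := {0xc6,0x4e,0xff,0x87,0x05,0xcd,0x41,0xff}
#1 dst[0x0c+5] := {0xc6,0x4e,0xff,0x87,0x05}
#2 dst[0x01+6] := {0xff,0x76,0x75,0xc6,0x4e,0xc6}
query mem[0x1a]=0x87, mem[0x0f]=0x87, mem[0x0c]=0xc6, mem[0x04]=0xc6, mem[0x11]=0xff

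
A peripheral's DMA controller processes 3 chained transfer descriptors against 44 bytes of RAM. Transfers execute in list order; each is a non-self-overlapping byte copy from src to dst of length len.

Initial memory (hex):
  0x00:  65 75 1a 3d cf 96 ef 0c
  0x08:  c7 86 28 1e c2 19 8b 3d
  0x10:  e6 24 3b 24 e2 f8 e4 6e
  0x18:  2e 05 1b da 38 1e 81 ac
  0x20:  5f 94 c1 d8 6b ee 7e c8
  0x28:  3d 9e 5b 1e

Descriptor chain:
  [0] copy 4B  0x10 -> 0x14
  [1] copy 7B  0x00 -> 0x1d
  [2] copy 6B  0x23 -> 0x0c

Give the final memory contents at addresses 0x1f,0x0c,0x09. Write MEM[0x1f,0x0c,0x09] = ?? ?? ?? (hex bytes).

MEM[0x1f,0x0c,0x09] = 1a ef 86

D0: mem[0x14..0x17] <- [e6 24 3b 24]
D1: mem[0x1d..0x23] <- [65 75 1a 3d cf 96 ef]
D2: mem[0x0c..0x11] <- [ef 6b ee 7e c8 3d]
query mem[0x1f]=0x1a, mem[0x0c]=0xef, mem[0x09]=0x86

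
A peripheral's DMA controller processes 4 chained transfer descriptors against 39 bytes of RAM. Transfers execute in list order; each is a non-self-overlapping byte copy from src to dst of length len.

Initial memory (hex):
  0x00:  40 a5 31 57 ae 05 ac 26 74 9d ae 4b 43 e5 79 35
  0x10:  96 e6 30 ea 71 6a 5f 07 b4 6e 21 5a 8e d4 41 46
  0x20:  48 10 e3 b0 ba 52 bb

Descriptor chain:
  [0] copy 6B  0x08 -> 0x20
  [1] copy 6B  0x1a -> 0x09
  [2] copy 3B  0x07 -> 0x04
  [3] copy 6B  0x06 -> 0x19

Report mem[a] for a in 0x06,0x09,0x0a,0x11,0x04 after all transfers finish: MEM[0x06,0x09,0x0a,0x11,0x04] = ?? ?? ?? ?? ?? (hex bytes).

MEM[0x06,0x09,0x0a,0x11,0x04] = 21 21 5a e6 26

D0: mem[0x20..0x25] <- [74 9d ae 4b 43 e5]
D1: mem[0x09..0x0e] <- [21 5a 8e d4 41 46]
D2: mem[0x04..0x06] <- [26 74 21]
D3: mem[0x19..0x1e] <- [21 26 74 21 5a 8e]
query mem[0x06]=0x21, mem[0x09]=0x21, mem[0x0a]=0x5a, mem[0x11]=0xe6, mem[0x04]=0x26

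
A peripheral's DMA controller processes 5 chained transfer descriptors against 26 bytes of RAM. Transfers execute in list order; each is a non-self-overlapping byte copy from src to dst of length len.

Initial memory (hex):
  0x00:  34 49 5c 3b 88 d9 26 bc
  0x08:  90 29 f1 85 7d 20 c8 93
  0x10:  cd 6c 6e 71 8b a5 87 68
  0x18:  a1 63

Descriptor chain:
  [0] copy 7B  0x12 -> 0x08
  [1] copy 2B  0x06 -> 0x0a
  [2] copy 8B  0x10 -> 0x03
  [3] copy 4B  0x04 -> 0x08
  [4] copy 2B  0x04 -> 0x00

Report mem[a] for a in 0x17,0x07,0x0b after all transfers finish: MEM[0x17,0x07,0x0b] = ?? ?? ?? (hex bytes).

D0: mem[0x08..0x0e] <- [6e 71 8b a5 87 68 a1]
D1: mem[0x0a..0x0b] <- [26 bc]
D2: mem[0x03..0x0a] <- [cd 6c 6e 71 8b a5 87 68]
D3: mem[0x08..0x0b] <- [6c 6e 71 8b]
D4: mem[0x00..0x01] <- [6c 6e]
query mem[0x17]=0x68, mem[0x07]=0x8b, mem[0x0b]=0x8b

MEM[0x17,0x07,0x0b] = 68 8b 8b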